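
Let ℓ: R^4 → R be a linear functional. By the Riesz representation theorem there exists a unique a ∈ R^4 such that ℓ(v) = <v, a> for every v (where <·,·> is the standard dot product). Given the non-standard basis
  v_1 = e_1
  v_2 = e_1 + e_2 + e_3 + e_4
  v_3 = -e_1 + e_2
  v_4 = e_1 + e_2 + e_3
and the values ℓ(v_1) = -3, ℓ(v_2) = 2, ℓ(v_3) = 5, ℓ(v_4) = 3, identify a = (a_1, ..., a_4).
a = (-3, 2, 4, -1)

Write a = (a_1, ..., a_4) in the standard basis. For each basis vector v_i, ℓ(v_i) = <v_i, a> is a linear equation in the a_j's. Collect the n equations into a matrix system V a = ℓ, where row i of V is v_i (expressed in the standard basis). Since V is invertible (lower-triangular with 1s on the diagonal, up to permutation), solve by back-substitution:
  V =
[[1, 0, 0, 0],
 [1, 1, 1, 1],
 [-1, 1, 0, 0],
 [1, 1, 1, 0]]
  V a = (-3, 2, 5, 3)
Solving gives a = (-3, 2, 4, -1).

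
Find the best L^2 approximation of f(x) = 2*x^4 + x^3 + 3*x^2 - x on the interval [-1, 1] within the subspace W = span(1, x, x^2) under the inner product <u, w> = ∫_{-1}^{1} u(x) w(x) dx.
g(x) = 33*x^2/7 - 2*x/5 - 6/35

The best approximation g ∈ W is the orthogonal projection of f onto W. Writing g = a_0 + a_1 x + a_2 x^2, the coefficients solve the normal equations G · a = b where
  G_{ij} = <φ_i, φ_j> and b_i = <f, φ_i>, with φ_0 = 1, φ_1 = x, φ_2 = x^2.
G =
  [2, 0, 2/3]
  [0, 2/3, 0]
  [2/3, 0, 2/5],
b = (14/5, -4/15, 62/35).
Solving gives a_0 = -6/35, a_1 = -2/5, a_2 = 33/7, so
  g(x) = 33*x^2/7 - 2*x/5 - 6/35.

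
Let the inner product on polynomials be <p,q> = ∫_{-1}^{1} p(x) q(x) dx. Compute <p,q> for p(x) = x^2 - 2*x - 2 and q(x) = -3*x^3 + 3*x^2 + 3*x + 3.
<p,q> = -72/5

Expand the product: p(x)·q(x) = -3*x^5 + 9*x^4 + 3*x^3 - 9*x^2 - 12*x - 6.
∫_{-1}^{1} of each monomial x^k gives [2/(k+1) if k even, 0 if k odd]. Integrating term-by-term (or equivalently evaluating the antiderivative F(x) = -x^6/2 + 9*x^5/5 + 3*x^4/4 - 3*x^3 - 6*x^2 - 6*x at the endpoints):
  F(1) − F(−1) = -259/20 − (29/20) = -72/5.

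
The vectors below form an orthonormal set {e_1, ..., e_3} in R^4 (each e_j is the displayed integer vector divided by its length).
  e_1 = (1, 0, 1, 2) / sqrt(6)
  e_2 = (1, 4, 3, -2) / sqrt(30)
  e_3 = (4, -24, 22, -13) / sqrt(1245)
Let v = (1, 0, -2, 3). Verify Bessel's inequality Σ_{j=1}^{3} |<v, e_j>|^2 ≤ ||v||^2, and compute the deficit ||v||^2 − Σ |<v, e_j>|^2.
Σ |<v, e_j>|^2 = 3290/249; ||v||^2 = 14; deficit = 196/249

Write each e_j = u_j / sqrt(<u_j, u_j>) where u_j is the displayed integer vector. Then <v, e_j> = <v, u_j> / sqrt(<u_j, u_j>), so |<v, e_j>|^2 = <v, u_j>^2 / <u_j, u_j>.
Coefficients: <v, e_1> = 5/sqrt(6), <v, e_2> = -11/sqrt(30), <v, e_3> = -79/sqrt(1245).
Square and sum: Σ |<v, e_j>|^2 = 3290/249.
Compute ||v||^2 = v·v = 14.
Deficit = 14 − 3290/249 = 196/249 ≥ 0, confirming Bessel's inequality. (The deficit equals ||v − Σ <v,e_j> e_j||^2, the squared distance from v to span{e_j}.)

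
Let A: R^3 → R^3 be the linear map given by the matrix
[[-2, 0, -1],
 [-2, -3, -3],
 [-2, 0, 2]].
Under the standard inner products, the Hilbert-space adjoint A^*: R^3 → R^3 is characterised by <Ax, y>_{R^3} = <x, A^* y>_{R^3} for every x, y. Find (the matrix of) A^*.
A^* = A^T =
[[-2, -2, -2],
 [0, -3, 0],
 [-1, -3, 2]]

For real matrices with standard dot products, the defining identity <Ax, y> = <x, A^* y> gives (Ax)^T y = x^T (A^*) y, i.e. x^T A^T y = x^T (A^*) y. Since this holds for all x, y, we must have A^* = A^T. Therefore
A^* =
[[-2, -2, -2],
 [0, -3, 0],
 [-1, -3, 2]].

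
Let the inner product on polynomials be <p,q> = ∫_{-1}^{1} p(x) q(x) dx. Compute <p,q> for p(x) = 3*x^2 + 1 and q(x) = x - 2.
<p,q> = -8

Expand the product: p(x)·q(x) = 3*x^3 - 6*x^2 + x - 2.
∫_{-1}^{1} of each monomial x^k gives [2/(k+1) if k even, 0 if k odd]. Integrating term-by-term (or equivalently evaluating the antiderivative F(x) = 3*x^4/4 - 2*x^3 + x^2/2 - 2*x at the endpoints):
  F(1) − F(−1) = -11/4 − (21/4) = -8.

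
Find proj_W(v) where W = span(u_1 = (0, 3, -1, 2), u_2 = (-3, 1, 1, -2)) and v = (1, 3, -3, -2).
proj_W(v) = (-45/103, 198/103, -46/103, 92/103)

Set up U = [u_1 | ... | u_2] ∈ R^(4×2). The projector onto W = col(U) is P = U (U^T U)^(-1) U^T.
Compute U^T U =
  [14, -2]
  [-2, 15],
and U^T v = (8, 1).
Solve U^T U · c = U^T v for the coefficients: c = (61/103, 15/103). The projection is proj_W(v) = U c.
Check: (v - proj_W(v)) · u_1 = 0  (should be 0).
Check: (v - proj_W(v)) · u_2 = 0  (should be 0).
Result: proj_W(v) = (-45/103, 198/103, -46/103, 92/103).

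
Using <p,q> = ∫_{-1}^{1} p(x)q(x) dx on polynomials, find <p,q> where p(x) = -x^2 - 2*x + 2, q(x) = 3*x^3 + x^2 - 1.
<p,q> = -24/5

Expand the product: p(x)·q(x) = -3*x^5 - 7*x^4 + 4*x^3 + 3*x^2 + 2*x - 2.
∫_{-1}^{1} of each monomial x^k gives [2/(k+1) if k even, 0 if k odd]. Integrating term-by-term (or equivalently evaluating the antiderivative F(x) = -x^6/2 - 7*x^5/5 + x^4 + x^3 + x^2 - 2*x at the endpoints):
  F(1) − F(−1) = -9/10 − (39/10) = -24/5.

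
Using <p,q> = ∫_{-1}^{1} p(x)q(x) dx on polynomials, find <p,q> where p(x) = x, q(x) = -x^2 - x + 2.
<p,q> = -2/3

Expand the product: p(x)·q(x) = -x^3 - x^2 + 2*x.
∫_{-1}^{1} of each monomial x^k gives [2/(k+1) if k even, 0 if k odd]. Integrating term-by-term (or equivalently evaluating the antiderivative F(x) = -x^4/4 - x^3/3 + x^2 at the endpoints):
  F(1) − F(−1) = 5/12 − (13/12) = -2/3.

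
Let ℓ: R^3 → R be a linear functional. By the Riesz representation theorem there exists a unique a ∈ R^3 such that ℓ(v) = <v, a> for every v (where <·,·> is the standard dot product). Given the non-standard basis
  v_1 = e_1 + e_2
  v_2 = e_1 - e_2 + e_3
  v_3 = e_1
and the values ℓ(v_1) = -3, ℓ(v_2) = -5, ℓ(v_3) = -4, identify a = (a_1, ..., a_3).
a = (-4, 1, 0)

Write a = (a_1, ..., a_3) in the standard basis. For each basis vector v_i, ℓ(v_i) = <v_i, a> is a linear equation in the a_j's. Collect the n equations into a matrix system V a = ℓ, where row i of V is v_i (expressed in the standard basis). Since V is invertible (lower-triangular with 1s on the diagonal, up to permutation), solve by back-substitution:
  V =
[[1, 1, 0],
 [1, -1, 1],
 [1, 0, 0]]
  V a = (-3, -5, -4)
Solving gives a = (-4, 1, 0).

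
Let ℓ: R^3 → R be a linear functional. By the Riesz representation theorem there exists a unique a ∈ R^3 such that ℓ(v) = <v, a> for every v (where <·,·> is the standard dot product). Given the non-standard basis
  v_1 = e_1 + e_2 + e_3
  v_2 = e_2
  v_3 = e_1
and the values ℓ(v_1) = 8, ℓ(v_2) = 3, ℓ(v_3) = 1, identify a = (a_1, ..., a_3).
a = (1, 3, 4)

Write a = (a_1, ..., a_3) in the standard basis. For each basis vector v_i, ℓ(v_i) = <v_i, a> is a linear equation in the a_j's. Collect the n equations into a matrix system V a = ℓ, where row i of V is v_i (expressed in the standard basis). Since V is invertible (lower-triangular with 1s on the diagonal, up to permutation), solve by back-substitution:
  V =
[[1, 1, 1],
 [0, 1, 0],
 [1, 0, 0]]
  V a = (8, 3, 1)
Solving gives a = (1, 3, 4).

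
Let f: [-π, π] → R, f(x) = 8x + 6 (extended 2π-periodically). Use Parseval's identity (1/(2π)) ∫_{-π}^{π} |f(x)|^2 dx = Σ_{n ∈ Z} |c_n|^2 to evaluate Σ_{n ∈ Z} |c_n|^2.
Σ |c_n|^2 = 64π^2/3 + 36

Expand and integrate term by term over [-π, π]:
  ∫ (8x)^2 dx = 64·(2π^3/3); ∫ 2·8·(6)·x dx = 0 (odd integrand); ∫ 6^2 dx = 36·2π.
So (1/(2π)) ∫_{-π}^{π} (8x + 6)^2 dx = 64π^2/3 + 36 = 64π^2/3 + 36.
Parseval ⇒ Σ |c_n|^2 = 64π^2/3 + 36.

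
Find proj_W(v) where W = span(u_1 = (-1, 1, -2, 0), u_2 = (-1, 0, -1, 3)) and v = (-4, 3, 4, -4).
proj_W(v) = (44/57, 25/57, 1/3, -69/19)

Set up U = [u_1 | ... | u_2] ∈ R^(4×2). The projector onto W = col(U) is P = U (U^T U)^(-1) U^T.
Compute U^T U =
  [6, 3]
  [3, 11],
and U^T v = (-1, -12).
Solve U^T U · c = U^T v for the coefficients: c = (25/57, -23/19). The projection is proj_W(v) = U c.
Check: (v - proj_W(v)) · u_1 = 0  (should be 0).
Check: (v - proj_W(v)) · u_2 = 0  (should be 0).
Result: proj_W(v) = (44/57, 25/57, 1/3, -69/19).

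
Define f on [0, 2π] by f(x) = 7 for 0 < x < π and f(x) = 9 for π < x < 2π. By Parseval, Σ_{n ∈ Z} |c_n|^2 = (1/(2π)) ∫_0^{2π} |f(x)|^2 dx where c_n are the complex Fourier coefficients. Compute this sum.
Σ |c_n|^2 = 65

Parseval equates the L^2 energy of f (normalised by 1/(2π)) with the ℓ^2 sum of its Fourier coefficients: (1/(2π)) ∫_0^{2π} |f|^2 = Σ |c_n|^2.
Compute the left side: (1/(2π)) [∫_0^π 7^2 dx + ∫_π^{2π} 9^2 dx] = (1/(2π)) · (49π + 81π) = (49 + 81)/2 = 65.
So Σ_{n ∈ Z} |c_n|^2 = 65.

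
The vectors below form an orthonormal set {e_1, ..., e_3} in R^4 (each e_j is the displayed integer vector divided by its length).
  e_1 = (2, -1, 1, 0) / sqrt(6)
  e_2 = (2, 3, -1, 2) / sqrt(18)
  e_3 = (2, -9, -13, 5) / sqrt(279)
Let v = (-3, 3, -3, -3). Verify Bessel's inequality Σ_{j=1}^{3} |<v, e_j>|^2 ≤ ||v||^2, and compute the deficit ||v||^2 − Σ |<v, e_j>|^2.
Σ |<v, e_j>|^2 = 753/31; ||v||^2 = 36; deficit = 363/31

Write each e_j = u_j / sqrt(<u_j, u_j>) where u_j is the displayed integer vector. Then <v, e_j> = <v, u_j> / sqrt(<u_j, u_j>), so |<v, e_j>|^2 = <v, u_j>^2 / <u_j, u_j>.
Coefficients: <v, e_1> = -12/sqrt(6), <v, e_2> = 0/sqrt(18), <v, e_3> = -9/sqrt(279).
Square and sum: Σ |<v, e_j>|^2 = 753/31.
Compute ||v||^2 = v·v = 36.
Deficit = 36 − 753/31 = 363/31 ≥ 0, confirming Bessel's inequality. (The deficit equals ||v − Σ <v,e_j> e_j||^2, the squared distance from v to span{e_j}.)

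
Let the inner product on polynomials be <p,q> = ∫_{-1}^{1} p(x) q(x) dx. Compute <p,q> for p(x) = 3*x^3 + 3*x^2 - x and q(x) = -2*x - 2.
<p,q> = -76/15

Expand the product: p(x)·q(x) = -6*x^4 - 12*x^3 - 4*x^2 + 2*x.
∫_{-1}^{1} of each monomial x^k gives [2/(k+1) if k even, 0 if k odd]. Integrating term-by-term (or equivalently evaluating the antiderivative F(x) = -6*x^5/5 - 3*x^4 - 4*x^3/3 + x^2 at the endpoints):
  F(1) − F(−1) = -68/15 − (8/15) = -76/15.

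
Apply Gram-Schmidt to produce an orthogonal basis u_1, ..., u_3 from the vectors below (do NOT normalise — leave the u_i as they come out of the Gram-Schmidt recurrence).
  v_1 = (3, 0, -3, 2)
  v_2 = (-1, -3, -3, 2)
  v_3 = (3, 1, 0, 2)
Orthogonal basis:
  u_1 = (3, 0, -3, 2)
  u_2 = (-26/11, -3, -18/11, 12/11)
  u_3 = (3/14, -2/7, 15/14, 9/7)

Apply the Gram-Schmidt recurrence
  u_1 = v_1
  u_i = v_i − Σ_{j<i} ((v_i · u_j) / (u_j · u_j)) · u_j.

Step by step this gives:
  u_1 = (3, 0, -3, 2)
  u_2 = (-26/11, -3, -18/11, 12/11)
  u_3 = (3/14, -2/7, 15/14, 9/7)

Orthogonality check:
  u_2 · u_1 = 0 (should be 0)
  u_3 · u_1 = 0 (should be 0)
  u_3 · u_2 = 0 (should be 0)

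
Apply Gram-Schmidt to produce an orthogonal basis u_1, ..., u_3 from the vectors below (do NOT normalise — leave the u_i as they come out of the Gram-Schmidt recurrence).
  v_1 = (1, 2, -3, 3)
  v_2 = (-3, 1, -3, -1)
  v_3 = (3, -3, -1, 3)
Orthogonal basis:
  u_1 = (1, 2, -3, 3)
  u_2 = (-74/23, 13/23, -54/23, -38/23)
  u_3 = (34/145, -488/145, -226/145, 88/145)

Apply the Gram-Schmidt recurrence
  u_1 = v_1
  u_i = v_i − Σ_{j<i} ((v_i · u_j) / (u_j · u_j)) · u_j.

Step by step this gives:
  u_1 = (1, 2, -3, 3)
  u_2 = (-74/23, 13/23, -54/23, -38/23)
  u_3 = (34/145, -488/145, -226/145, 88/145)

Orthogonality check:
  u_2 · u_1 = 0 (should be 0)
  u_3 · u_1 = 0 (should be 0)
  u_3 · u_2 = 0 (should be 0)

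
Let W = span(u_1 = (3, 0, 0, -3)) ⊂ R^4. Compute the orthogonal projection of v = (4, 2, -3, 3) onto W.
proj_W(v) = (1/2, 0, 0, -1/2)

Set up U = [u_1 | ... | u_1] ∈ R^(4×1). The projector onto W = col(U) is P = U (U^T U)^(-1) U^T.
Compute U^T U =
  [18],
and U^T v = (3).
Solve U^T U · c = U^T v for the coefficients: c = (1/6). The projection is proj_W(v) = U c.
Check: (v - proj_W(v)) · u_1 = 0  (should be 0).
Result: proj_W(v) = (1/2, 0, 0, -1/2).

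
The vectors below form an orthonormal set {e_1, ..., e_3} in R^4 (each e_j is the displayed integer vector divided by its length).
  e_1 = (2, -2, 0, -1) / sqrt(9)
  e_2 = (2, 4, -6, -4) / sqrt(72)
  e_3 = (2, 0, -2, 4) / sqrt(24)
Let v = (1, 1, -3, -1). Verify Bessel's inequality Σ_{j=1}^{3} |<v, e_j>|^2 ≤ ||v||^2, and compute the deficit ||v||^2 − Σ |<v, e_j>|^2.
Σ |<v, e_j>|^2 = 35/3; ||v||^2 = 12; deficit = 1/3

Write each e_j = u_j / sqrt(<u_j, u_j>) where u_j is the displayed integer vector. Then <v, e_j> = <v, u_j> / sqrt(<u_j, u_j>), so |<v, e_j>|^2 = <v, u_j>^2 / <u_j, u_j>.
Coefficients: <v, e_1> = 1/sqrt(9), <v, e_2> = 28/sqrt(72), <v, e_3> = 4/sqrt(24).
Square and sum: Σ |<v, e_j>|^2 = 35/3.
Compute ||v||^2 = v·v = 12.
Deficit = 12 − 35/3 = 1/3 ≥ 0, confirming Bessel's inequality. (The deficit equals ||v − Σ <v,e_j> e_j||^2, the squared distance from v to span{e_j}.)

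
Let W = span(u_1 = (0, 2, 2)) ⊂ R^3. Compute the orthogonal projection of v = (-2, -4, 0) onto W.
proj_W(v) = (0, -2, -2)

Set up U = [u_1 | ... | u_1] ∈ R^(3×1). The projector onto W = col(U) is P = U (U^T U)^(-1) U^T.
Compute U^T U =
  [8],
and U^T v = (-8).
Solve U^T U · c = U^T v for the coefficients: c = (-1). The projection is proj_W(v) = U c.
Check: (v - proj_W(v)) · u_1 = 0  (should be 0).
Result: proj_W(v) = (0, -2, -2).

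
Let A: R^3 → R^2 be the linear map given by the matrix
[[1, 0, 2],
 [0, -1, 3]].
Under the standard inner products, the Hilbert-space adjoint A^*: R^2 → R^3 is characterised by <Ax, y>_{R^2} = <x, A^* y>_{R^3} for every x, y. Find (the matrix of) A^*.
A^* = A^T =
[[1, 0],
 [0, -1],
 [2, 3]]

For real matrices with standard dot products, the defining identity <Ax, y> = <x, A^* y> gives (Ax)^T y = x^T (A^*) y, i.e. x^T A^T y = x^T (A^*) y. Since this holds for all x, y, we must have A^* = A^T. Therefore
A^* =
[[1, 0],
 [0, -1],
 [2, 3]].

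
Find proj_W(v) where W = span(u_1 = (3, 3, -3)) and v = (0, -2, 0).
proj_W(v) = (-2/3, -2/3, 2/3)

Set up U = [u_1 | ... | u_1] ∈ R^(3×1). The projector onto W = col(U) is P = U (U^T U)^(-1) U^T.
Compute U^T U =
  [27],
and U^T v = (-6).
Solve U^T U · c = U^T v for the coefficients: c = (-2/9). The projection is proj_W(v) = U c.
Check: (v - proj_W(v)) · u_1 = 0  (should be 0).
Result: proj_W(v) = (-2/3, -2/3, 2/3).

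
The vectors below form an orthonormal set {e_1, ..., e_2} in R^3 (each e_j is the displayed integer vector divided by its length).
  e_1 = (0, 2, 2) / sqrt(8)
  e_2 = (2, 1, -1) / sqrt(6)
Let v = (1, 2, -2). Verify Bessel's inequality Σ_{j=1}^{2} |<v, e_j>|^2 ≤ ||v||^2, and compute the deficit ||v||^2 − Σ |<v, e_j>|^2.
Σ |<v, e_j>|^2 = 6; ||v||^2 = 9; deficit = 3

Write each e_j = u_j / sqrt(<u_j, u_j>) where u_j is the displayed integer vector. Then <v, e_j> = <v, u_j> / sqrt(<u_j, u_j>), so |<v, e_j>|^2 = <v, u_j>^2 / <u_j, u_j>.
Coefficients: <v, e_1> = 0/sqrt(8), <v, e_2> = 6/sqrt(6).
Square and sum: Σ |<v, e_j>|^2 = 6.
Compute ||v||^2 = v·v = 9.
Deficit = 9 − 6 = 3 ≥ 0, confirming Bessel's inequality. (The deficit equals ||v − Σ <v,e_j> e_j||^2, the squared distance from v to span{e_j}.)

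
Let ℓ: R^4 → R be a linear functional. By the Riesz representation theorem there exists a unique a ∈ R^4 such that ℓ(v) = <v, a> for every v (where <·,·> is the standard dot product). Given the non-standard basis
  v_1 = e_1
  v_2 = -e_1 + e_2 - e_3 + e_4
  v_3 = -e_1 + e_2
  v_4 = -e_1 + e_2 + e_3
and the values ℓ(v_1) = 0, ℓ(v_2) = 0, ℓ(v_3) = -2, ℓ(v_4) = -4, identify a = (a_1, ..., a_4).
a = (0, -2, -2, 0)

Write a = (a_1, ..., a_4) in the standard basis. For each basis vector v_i, ℓ(v_i) = <v_i, a> is a linear equation in the a_j's. Collect the n equations into a matrix system V a = ℓ, where row i of V is v_i (expressed in the standard basis). Since V is invertible (lower-triangular with 1s on the diagonal, up to permutation), solve by back-substitution:
  V =
[[1, 0, 0, 0],
 [-1, 1, -1, 1],
 [-1, 1, 0, 0],
 [-1, 1, 1, 0]]
  V a = (0, 0, -2, -4)
Solving gives a = (0, -2, -2, 0).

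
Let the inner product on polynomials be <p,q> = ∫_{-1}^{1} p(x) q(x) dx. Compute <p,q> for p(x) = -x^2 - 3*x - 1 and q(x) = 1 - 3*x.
<p,q> = 10/3

Expand the product: p(x)·q(x) = 3*x^3 + 8*x^2 - 1.
∫_{-1}^{1} of each monomial x^k gives [2/(k+1) if k even, 0 if k odd]. Integrating term-by-term (or equivalently evaluating the antiderivative F(x) = 3*x^4/4 + 8*x^3/3 - x at the endpoints):
  F(1) − F(−1) = 29/12 − (-11/12) = 10/3.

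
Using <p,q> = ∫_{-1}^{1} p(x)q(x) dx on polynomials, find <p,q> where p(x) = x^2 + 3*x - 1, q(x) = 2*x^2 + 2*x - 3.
<p,q> = 112/15

Expand the product: p(x)·q(x) = 2*x^4 + 8*x^3 + x^2 - 11*x + 3.
∫_{-1}^{1} of each monomial x^k gives [2/(k+1) if k even, 0 if k odd]. Integrating term-by-term (or equivalently evaluating the antiderivative F(x) = 2*x^5/5 + 2*x^4 + x^3/3 - 11*x^2/2 + 3*x at the endpoints):
  F(1) − F(−1) = 7/30 − (-217/30) = 112/15.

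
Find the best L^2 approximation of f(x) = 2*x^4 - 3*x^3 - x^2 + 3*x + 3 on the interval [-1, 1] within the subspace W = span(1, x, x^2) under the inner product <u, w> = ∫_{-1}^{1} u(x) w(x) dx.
g(x) = 5*x^2/7 + 6*x/5 + 99/35

The best approximation g ∈ W is the orthogonal projection of f onto W. Writing g = a_0 + a_1 x + a_2 x^2, the coefficients solve the normal equations G · a = b where
  G_{ij} = <φ_i, φ_j> and b_i = <f, φ_i>, with φ_0 = 1, φ_1 = x, φ_2 = x^2.
G =
  [2, 0, 2/3]
  [0, 2/3, 0]
  [2/3, 0, 2/5],
b = (92/15, 4/5, 76/35).
Solving gives a_0 = 99/35, a_1 = 6/5, a_2 = 5/7, so
  g(x) = 5*x^2/7 + 6*x/5 + 99/35.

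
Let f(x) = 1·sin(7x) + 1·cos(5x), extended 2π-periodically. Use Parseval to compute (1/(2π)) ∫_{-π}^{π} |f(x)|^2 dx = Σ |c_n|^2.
Σ |c_n|^2 = 1

Expand |f|^2 and use orthogonality of {sin(nx), cos(mx)} on [-π, π]:
  ∫_{-π}^{π} sin(nx)^2 dx = π, ∫ cos(mx)^2 dx = π, and cross terms integrate to 0.
So ∫_{-π}^{π} f(x)^2 dx = 1^2 · π + 1^2 · π = (1 + 1)π.
Divide by 2π: (1 + 1)/2 = 1.
By Parseval, this equals Σ |c_n|^2.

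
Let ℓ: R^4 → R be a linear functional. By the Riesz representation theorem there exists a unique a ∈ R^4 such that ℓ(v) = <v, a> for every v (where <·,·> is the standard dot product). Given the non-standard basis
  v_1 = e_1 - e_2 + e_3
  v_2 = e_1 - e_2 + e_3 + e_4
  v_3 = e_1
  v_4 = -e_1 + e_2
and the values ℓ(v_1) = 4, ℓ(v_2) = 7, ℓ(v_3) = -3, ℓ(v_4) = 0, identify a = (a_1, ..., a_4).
a = (-3, -3, 4, 3)

Write a = (a_1, ..., a_4) in the standard basis. For each basis vector v_i, ℓ(v_i) = <v_i, a> is a linear equation in the a_j's. Collect the n equations into a matrix system V a = ℓ, where row i of V is v_i (expressed in the standard basis). Since V is invertible (lower-triangular with 1s on the diagonal, up to permutation), solve by back-substitution:
  V =
[[1, -1, 1, 0],
 [1, -1, 1, 1],
 [1, 0, 0, 0],
 [-1, 1, 0, 0]]
  V a = (4, 7, -3, 0)
Solving gives a = (-3, -3, 4, 3).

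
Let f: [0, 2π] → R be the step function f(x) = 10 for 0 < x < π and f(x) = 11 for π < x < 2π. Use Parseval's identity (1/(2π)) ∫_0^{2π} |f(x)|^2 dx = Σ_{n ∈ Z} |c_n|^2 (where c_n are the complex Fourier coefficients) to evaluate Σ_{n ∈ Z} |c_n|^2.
Σ |c_n|^2 = 221/2

Parseval equates the L^2 energy of f (normalised by 1/(2π)) with the ℓ^2 sum of its Fourier coefficients: (1/(2π)) ∫_0^{2π} |f|^2 = Σ |c_n|^2.
Compute the left side: (1/(2π)) [∫_0^π 10^2 dx + ∫_π^{2π} 11^2 dx] = (1/(2π)) · (100π + 121π) = (100 + 121)/2 = 221/2.
So Σ_{n ∈ Z} |c_n|^2 = 221/2.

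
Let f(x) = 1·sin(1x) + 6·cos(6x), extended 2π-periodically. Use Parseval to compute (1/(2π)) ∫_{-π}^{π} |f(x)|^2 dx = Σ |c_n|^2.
Σ |c_n|^2 = 37/2

Expand |f|^2 and use orthogonality of {sin(nx), cos(mx)} on [-π, π]:
  ∫_{-π}^{π} sin(nx)^2 dx = π, ∫ cos(mx)^2 dx = π, and cross terms integrate to 0.
So ∫_{-π}^{π} f(x)^2 dx = 1^2 · π + 6^2 · π = (1 + 36)π.
Divide by 2π: (1 + 36)/2 = 37/2.
By Parseval, this equals Σ |c_n|^2.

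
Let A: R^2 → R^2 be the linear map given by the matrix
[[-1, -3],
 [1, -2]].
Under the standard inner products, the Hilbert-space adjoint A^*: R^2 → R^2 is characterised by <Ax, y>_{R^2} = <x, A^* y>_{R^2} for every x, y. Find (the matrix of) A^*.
A^* = A^T =
[[-1, 1],
 [-3, -2]]

For real matrices with standard dot products, the defining identity <Ax, y> = <x, A^* y> gives (Ax)^T y = x^T (A^*) y, i.e. x^T A^T y = x^T (A^*) y. Since this holds for all x, y, we must have A^* = A^T. Therefore
A^* =
[[-1, 1],
 [-3, -2]].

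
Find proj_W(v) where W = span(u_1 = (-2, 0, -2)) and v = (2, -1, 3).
proj_W(v) = (5/2, 0, 5/2)

Set up U = [u_1 | ... | u_1] ∈ R^(3×1). The projector onto W = col(U) is P = U (U^T U)^(-1) U^T.
Compute U^T U =
  [8],
and U^T v = (-10).
Solve U^T U · c = U^T v for the coefficients: c = (-5/4). The projection is proj_W(v) = U c.
Check: (v - proj_W(v)) · u_1 = 0  (should be 0).
Result: proj_W(v) = (5/2, 0, 5/2).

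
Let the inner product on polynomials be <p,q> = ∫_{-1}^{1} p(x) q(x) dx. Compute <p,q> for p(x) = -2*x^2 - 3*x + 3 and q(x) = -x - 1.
<p,q> = -8/3

Expand the product: p(x)·q(x) = 2*x^3 + 5*x^2 - 3.
∫_{-1}^{1} of each monomial x^k gives [2/(k+1) if k even, 0 if k odd]. Integrating term-by-term (or equivalently evaluating the antiderivative F(x) = x^4/2 + 5*x^3/3 - 3*x at the endpoints):
  F(1) − F(−1) = -5/6 − (11/6) = -8/3.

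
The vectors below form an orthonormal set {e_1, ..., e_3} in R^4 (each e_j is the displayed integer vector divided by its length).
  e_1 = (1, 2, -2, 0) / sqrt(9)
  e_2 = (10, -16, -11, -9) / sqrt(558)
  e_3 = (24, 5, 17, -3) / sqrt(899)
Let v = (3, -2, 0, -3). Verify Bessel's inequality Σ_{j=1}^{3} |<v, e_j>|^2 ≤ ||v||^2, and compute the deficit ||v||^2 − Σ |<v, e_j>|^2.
Σ |<v, e_j>|^2 = 1155/58; ||v||^2 = 22; deficit = 121/58

Write each e_j = u_j / sqrt(<u_j, u_j>) where u_j is the displayed integer vector. Then <v, e_j> = <v, u_j> / sqrt(<u_j, u_j>), so |<v, e_j>|^2 = <v, u_j>^2 / <u_j, u_j>.
Coefficients: <v, e_1> = -1/sqrt(9), <v, e_2> = 89/sqrt(558), <v, e_3> = 71/sqrt(899).
Square and sum: Σ |<v, e_j>|^2 = 1155/58.
Compute ||v||^2 = v·v = 22.
Deficit = 22 − 1155/58 = 121/58 ≥ 0, confirming Bessel's inequality. (The deficit equals ||v − Σ <v,e_j> e_j||^2, the squared distance from v to span{e_j}.)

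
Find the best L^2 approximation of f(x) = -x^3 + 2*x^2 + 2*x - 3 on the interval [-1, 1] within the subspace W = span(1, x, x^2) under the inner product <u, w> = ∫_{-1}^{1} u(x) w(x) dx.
g(x) = 2*x^2 + 7*x/5 - 3

The best approximation g ∈ W is the orthogonal projection of f onto W. Writing g = a_0 + a_1 x + a_2 x^2, the coefficients solve the normal equations G · a = b where
  G_{ij} = <φ_i, φ_j> and b_i = <f, φ_i>, with φ_0 = 1, φ_1 = x, φ_2 = x^2.
G =
  [2, 0, 2/3]
  [0, 2/3, 0]
  [2/3, 0, 2/5],
b = (-14/3, 14/15, -6/5).
Solving gives a_0 = -3, a_1 = 7/5, a_2 = 2, so
  g(x) = 2*x^2 + 7*x/5 - 3.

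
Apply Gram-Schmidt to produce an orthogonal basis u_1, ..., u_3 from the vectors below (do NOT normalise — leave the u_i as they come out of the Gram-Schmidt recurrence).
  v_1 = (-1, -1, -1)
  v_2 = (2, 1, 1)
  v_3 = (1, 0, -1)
Orthogonal basis:
  u_1 = (-1, -1, -1)
  u_2 = (2/3, -1/3, -1/3)
  u_3 = (0, 1/2, -1/2)

Apply the Gram-Schmidt recurrence
  u_1 = v_1
  u_i = v_i − Σ_{j<i} ((v_i · u_j) / (u_j · u_j)) · u_j.

Step by step this gives:
  u_1 = (-1, -1, -1)
  u_2 = (2/3, -1/3, -1/3)
  u_3 = (0, 1/2, -1/2)

Orthogonality check:
  u_2 · u_1 = 0 (should be 0)
  u_3 · u_1 = 0 (should be 0)
  u_3 · u_2 = 0 (should be 0)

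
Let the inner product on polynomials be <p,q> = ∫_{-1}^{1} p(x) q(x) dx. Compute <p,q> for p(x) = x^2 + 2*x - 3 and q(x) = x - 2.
<p,q> = 12

Expand the product: p(x)·q(x) = x^3 - 7*x + 6.
∫_{-1}^{1} of each monomial x^k gives [2/(k+1) if k even, 0 if k odd]. Integrating term-by-term (or equivalently evaluating the antiderivative F(x) = x^4/4 - 7*x^2/2 + 6*x at the endpoints):
  F(1) − F(−1) = 11/4 − (-37/4) = 12.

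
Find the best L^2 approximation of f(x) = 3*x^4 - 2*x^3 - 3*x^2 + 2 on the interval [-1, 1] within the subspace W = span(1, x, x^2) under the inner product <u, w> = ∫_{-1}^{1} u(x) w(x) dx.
g(x) = -3*x^2/7 - 6*x/5 + 61/35

The best approximation g ∈ W is the orthogonal projection of f onto W. Writing g = a_0 + a_1 x + a_2 x^2, the coefficients solve the normal equations G · a = b where
  G_{ij} = <φ_i, φ_j> and b_i = <f, φ_i>, with φ_0 = 1, φ_1 = x, φ_2 = x^2.
G =
  [2, 0, 2/3]
  [0, 2/3, 0]
  [2/3, 0, 2/5],
b = (16/5, -4/5, 104/105).
Solving gives a_0 = 61/35, a_1 = -6/5, a_2 = -3/7, so
  g(x) = -3*x^2/7 - 6*x/5 + 61/35.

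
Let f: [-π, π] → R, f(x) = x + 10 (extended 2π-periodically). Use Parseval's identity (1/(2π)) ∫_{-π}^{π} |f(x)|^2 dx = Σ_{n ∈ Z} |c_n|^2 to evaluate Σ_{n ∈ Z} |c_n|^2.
Σ |c_n|^2 = π^2/3 + 100

Expand and integrate term by term over [-π, π]:
  ∫ (x)^2 dx = 1·(2π^3/3); ∫ 2·1·(10)·x dx = 0 (odd integrand); ∫ 10^2 dx = 100·2π.
So (1/(2π)) ∫_{-π}^{π} (x + 10)^2 dx = 1π^2/3 + 100 = π^2/3 + 100.
Parseval ⇒ Σ |c_n|^2 = π^2/3 + 100.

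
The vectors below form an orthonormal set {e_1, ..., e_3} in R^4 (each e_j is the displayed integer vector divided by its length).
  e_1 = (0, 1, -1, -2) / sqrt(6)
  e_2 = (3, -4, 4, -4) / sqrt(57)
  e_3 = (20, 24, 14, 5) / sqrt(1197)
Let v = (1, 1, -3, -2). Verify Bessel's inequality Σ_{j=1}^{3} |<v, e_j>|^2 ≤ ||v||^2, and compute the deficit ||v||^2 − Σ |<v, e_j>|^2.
Σ |<v, e_j>|^2 = 703/63; ||v||^2 = 15; deficit = 242/63

Write each e_j = u_j / sqrt(<u_j, u_j>) where u_j is the displayed integer vector. Then <v, e_j> = <v, u_j> / sqrt(<u_j, u_j>), so |<v, e_j>|^2 = <v, u_j>^2 / <u_j, u_j>.
Coefficients: <v, e_1> = 8/sqrt(6), <v, e_2> = -5/sqrt(57), <v, e_3> = -8/sqrt(1197).
Square and sum: Σ |<v, e_j>|^2 = 703/63.
Compute ||v||^2 = v·v = 15.
Deficit = 15 − 703/63 = 242/63 ≥ 0, confirming Bessel's inequality. (The deficit equals ||v − Σ <v,e_j> e_j||^2, the squared distance from v to span{e_j}.)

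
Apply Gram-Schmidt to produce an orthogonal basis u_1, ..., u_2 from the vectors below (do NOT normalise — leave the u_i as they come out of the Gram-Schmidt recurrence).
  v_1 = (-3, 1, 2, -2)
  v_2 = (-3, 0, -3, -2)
Orthogonal basis:
  u_1 = (-3, 1, 2, -2)
  u_2 = (-11/6, -7/18, -34/9, -11/9)

Apply the Gram-Schmidt recurrence
  u_1 = v_1
  u_i = v_i − Σ_{j<i} ((v_i · u_j) / (u_j · u_j)) · u_j.

Step by step this gives:
  u_1 = (-3, 1, 2, -2)
  u_2 = (-11/6, -7/18, -34/9, -11/9)

Orthogonality check:
  u_2 · u_1 = 0 (should be 0)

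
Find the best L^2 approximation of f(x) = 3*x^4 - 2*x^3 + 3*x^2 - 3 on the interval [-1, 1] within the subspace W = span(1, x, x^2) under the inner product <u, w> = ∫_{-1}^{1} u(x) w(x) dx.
g(x) = 39*x^2/7 - 6*x/5 - 114/35

The best approximation g ∈ W is the orthogonal projection of f onto W. Writing g = a_0 + a_1 x + a_2 x^2, the coefficients solve the normal equations G · a = b where
  G_{ij} = <φ_i, φ_j> and b_i = <f, φ_i>, with φ_0 = 1, φ_1 = x, φ_2 = x^2.
G =
  [2, 0, 2/3]
  [0, 2/3, 0]
  [2/3, 0, 2/5],
b = (-14/5, -4/5, 2/35).
Solving gives a_0 = -114/35, a_1 = -6/5, a_2 = 39/7, so
  g(x) = 39*x^2/7 - 6*x/5 - 114/35.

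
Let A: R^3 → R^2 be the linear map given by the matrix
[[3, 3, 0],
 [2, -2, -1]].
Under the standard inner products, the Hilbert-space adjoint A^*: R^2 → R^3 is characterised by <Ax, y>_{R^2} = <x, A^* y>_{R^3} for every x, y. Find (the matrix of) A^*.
A^* = A^T =
[[3, 2],
 [3, -2],
 [0, -1]]

For real matrices with standard dot products, the defining identity <Ax, y> = <x, A^* y> gives (Ax)^T y = x^T (A^*) y, i.e. x^T A^T y = x^T (A^*) y. Since this holds for all x, y, we must have A^* = A^T. Therefore
A^* =
[[3, 2],
 [3, -2],
 [0, -1]].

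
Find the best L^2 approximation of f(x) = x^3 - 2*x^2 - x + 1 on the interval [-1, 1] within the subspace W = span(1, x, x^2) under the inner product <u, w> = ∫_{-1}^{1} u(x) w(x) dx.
g(x) = -2*x^2 - 2*x/5 + 1

The best approximation g ∈ W is the orthogonal projection of f onto W. Writing g = a_0 + a_1 x + a_2 x^2, the coefficients solve the normal equations G · a = b where
  G_{ij} = <φ_i, φ_j> and b_i = <f, φ_i>, with φ_0 = 1, φ_1 = x, φ_2 = x^2.
G =
  [2, 0, 2/3]
  [0, 2/3, 0]
  [2/3, 0, 2/5],
b = (2/3, -4/15, -2/15).
Solving gives a_0 = 1, a_1 = -2/5, a_2 = -2, so
  g(x) = -2*x^2 - 2*x/5 + 1.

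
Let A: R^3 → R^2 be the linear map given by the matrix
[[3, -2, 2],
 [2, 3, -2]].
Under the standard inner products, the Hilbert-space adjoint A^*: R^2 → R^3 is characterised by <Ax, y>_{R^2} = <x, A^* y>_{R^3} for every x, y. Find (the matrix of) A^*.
A^* = A^T =
[[3, 2],
 [-2, 3],
 [2, -2]]

For real matrices with standard dot products, the defining identity <Ax, y> = <x, A^* y> gives (Ax)^T y = x^T (A^*) y, i.e. x^T A^T y = x^T (A^*) y. Since this holds for all x, y, we must have A^* = A^T. Therefore
A^* =
[[3, 2],
 [-2, 3],
 [2, -2]].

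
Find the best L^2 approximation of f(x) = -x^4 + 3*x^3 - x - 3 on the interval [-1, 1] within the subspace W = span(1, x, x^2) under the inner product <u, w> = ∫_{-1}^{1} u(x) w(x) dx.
g(x) = -6*x^2/7 + 4*x/5 - 102/35

The best approximation g ∈ W is the orthogonal projection of f onto W. Writing g = a_0 + a_1 x + a_2 x^2, the coefficients solve the normal equations G · a = b where
  G_{ij} = <φ_i, φ_j> and b_i = <f, φ_i>, with φ_0 = 1, φ_1 = x, φ_2 = x^2.
G =
  [2, 0, 2/3]
  [0, 2/3, 0]
  [2/3, 0, 2/5],
b = (-32/5, 8/15, -16/7).
Solving gives a_0 = -102/35, a_1 = 4/5, a_2 = -6/7, so
  g(x) = -6*x^2/7 + 4*x/5 - 102/35.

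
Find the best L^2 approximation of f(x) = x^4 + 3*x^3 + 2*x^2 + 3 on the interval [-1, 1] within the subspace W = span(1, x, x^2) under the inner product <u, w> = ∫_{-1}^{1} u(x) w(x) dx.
g(x) = 20*x^2/7 + 9*x/5 + 102/35

The best approximation g ∈ W is the orthogonal projection of f onto W. Writing g = a_0 + a_1 x + a_2 x^2, the coefficients solve the normal equations G · a = b where
  G_{ij} = <φ_i, φ_j> and b_i = <f, φ_i>, with φ_0 = 1, φ_1 = x, φ_2 = x^2.
G =
  [2, 0, 2/3]
  [0, 2/3, 0]
  [2/3, 0, 2/5],
b = (116/15, 6/5, 108/35).
Solving gives a_0 = 102/35, a_1 = 9/5, a_2 = 20/7, so
  g(x) = 20*x^2/7 + 9*x/5 + 102/35.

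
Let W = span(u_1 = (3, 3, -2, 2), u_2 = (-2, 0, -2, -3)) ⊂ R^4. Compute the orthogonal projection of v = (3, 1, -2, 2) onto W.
proj_W(v) = (22/9, 46/21, -76/63, 116/63)

Set up U = [u_1 | ... | u_2] ∈ R^(4×2). The projector onto W = col(U) is P = U (U^T U)^(-1) U^T.
Compute U^T U =
  [26, -8]
  [-8, 17],
and U^T v = (20, -8).
Solve U^T U · c = U^T v for the coefficients: c = (46/63, -8/63). The projection is proj_W(v) = U c.
Check: (v - proj_W(v)) · u_1 = 0  (should be 0).
Check: (v - proj_W(v)) · u_2 = 0  (should be 0).
Result: proj_W(v) = (22/9, 46/21, -76/63, 116/63).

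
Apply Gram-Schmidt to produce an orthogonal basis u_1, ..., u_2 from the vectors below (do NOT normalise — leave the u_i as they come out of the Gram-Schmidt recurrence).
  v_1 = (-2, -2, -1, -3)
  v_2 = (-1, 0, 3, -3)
Orthogonal basis:
  u_1 = (-2, -2, -1, -3)
  u_2 = (-1/9, 8/9, 31/9, -5/3)

Apply the Gram-Schmidt recurrence
  u_1 = v_1
  u_i = v_i − Σ_{j<i} ((v_i · u_j) / (u_j · u_j)) · u_j.

Step by step this gives:
  u_1 = (-2, -2, -1, -3)
  u_2 = (-1/9, 8/9, 31/9, -5/3)

Orthogonality check:
  u_2 · u_1 = 0 (should be 0)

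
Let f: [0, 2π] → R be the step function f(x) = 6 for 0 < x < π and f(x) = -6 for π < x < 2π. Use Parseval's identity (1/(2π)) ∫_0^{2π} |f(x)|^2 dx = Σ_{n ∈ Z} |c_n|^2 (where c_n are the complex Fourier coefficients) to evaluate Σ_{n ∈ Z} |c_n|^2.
Σ |c_n|^2 = 36

Parseval equates the L^2 energy of f (normalised by 1/(2π)) with the ℓ^2 sum of its Fourier coefficients: (1/(2π)) ∫_0^{2π} |f|^2 = Σ |c_n|^2.
Compute the left side: (1/(2π)) [∫_0^π 6^2 dx + ∫_π^{2π} (-6)^2 dx] = (1/(2π)) · (36π + 36π) = (36 + 36)/2 = 36.
So Σ_{n ∈ Z} |c_n|^2 = 36.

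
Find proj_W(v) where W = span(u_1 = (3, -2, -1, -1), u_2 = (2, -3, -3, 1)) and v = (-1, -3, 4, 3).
proj_W(v) = (-140/149, 50/149, -14/149, 90/149)

Set up U = [u_1 | ... | u_2] ∈ R^(4×2). The projector onto W = col(U) is P = U (U^T U)^(-1) U^T.
Compute U^T U =
  [15, 14]
  [14, 23],
and U^T v = (-4, -2).
Solve U^T U · c = U^T v for the coefficients: c = (-64/149, 26/149). The projection is proj_W(v) = U c.
Check: (v - proj_W(v)) · u_1 = 0  (should be 0).
Check: (v - proj_W(v)) · u_2 = 0  (should be 0).
Result: proj_W(v) = (-140/149, 50/149, -14/149, 90/149).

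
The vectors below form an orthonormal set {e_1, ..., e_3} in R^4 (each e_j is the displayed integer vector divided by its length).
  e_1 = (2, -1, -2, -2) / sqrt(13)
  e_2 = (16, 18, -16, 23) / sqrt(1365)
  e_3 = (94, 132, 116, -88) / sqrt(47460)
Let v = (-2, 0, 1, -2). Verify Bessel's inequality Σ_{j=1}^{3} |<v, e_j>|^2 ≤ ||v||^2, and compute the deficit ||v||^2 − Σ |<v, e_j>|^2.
Σ |<v, e_j>|^2 = 792/113; ||v||^2 = 9; deficit = 225/113

Write each e_j = u_j / sqrt(<u_j, u_j>) where u_j is the displayed integer vector. Then <v, e_j> = <v, u_j> / sqrt(<u_j, u_j>), so |<v, e_j>|^2 = <v, u_j>^2 / <u_j, u_j>.
Coefficients: <v, e_1> = -2/sqrt(13), <v, e_2> = -94/sqrt(1365), <v, e_3> = 104/sqrt(47460).
Square and sum: Σ |<v, e_j>|^2 = 792/113.
Compute ||v||^2 = v·v = 9.
Deficit = 9 − 792/113 = 225/113 ≥ 0, confirming Bessel's inequality. (The deficit equals ||v − Σ <v,e_j> e_j||^2, the squared distance from v to span{e_j}.)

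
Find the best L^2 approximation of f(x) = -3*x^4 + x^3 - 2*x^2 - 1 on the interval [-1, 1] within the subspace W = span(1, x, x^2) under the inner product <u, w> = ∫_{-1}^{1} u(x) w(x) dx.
g(x) = -32*x^2/7 + 3*x/5 - 26/35

The best approximation g ∈ W is the orthogonal projection of f onto W. Writing g = a_0 + a_1 x + a_2 x^2, the coefficients solve the normal equations G · a = b where
  G_{ij} = <φ_i, φ_j> and b_i = <f, φ_i>, with φ_0 = 1, φ_1 = x, φ_2 = x^2.
G =
  [2, 0, 2/3]
  [0, 2/3, 0]
  [2/3, 0, 2/5],
b = (-68/15, 2/5, -244/105).
Solving gives a_0 = -26/35, a_1 = 3/5, a_2 = -32/7, so
  g(x) = -32*x^2/7 + 3*x/5 - 26/35.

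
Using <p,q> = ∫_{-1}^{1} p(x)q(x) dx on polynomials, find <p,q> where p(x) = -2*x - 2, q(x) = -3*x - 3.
<p,q> = 16

Expand the product: p(x)·q(x) = 6*x^2 + 12*x + 6.
∫_{-1}^{1} of each monomial x^k gives [2/(k+1) if k even, 0 if k odd]. Integrating term-by-term (or equivalently evaluating the antiderivative F(x) = 2*x^3 + 6*x^2 + 6*x at the endpoints):
  F(1) − F(−1) = 14 − (-2) = 16.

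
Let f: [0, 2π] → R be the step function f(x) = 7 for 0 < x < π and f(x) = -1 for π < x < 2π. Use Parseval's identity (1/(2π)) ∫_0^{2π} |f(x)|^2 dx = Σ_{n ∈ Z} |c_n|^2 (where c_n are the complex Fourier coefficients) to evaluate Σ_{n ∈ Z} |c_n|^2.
Σ |c_n|^2 = 25

Parseval equates the L^2 energy of f (normalised by 1/(2π)) with the ℓ^2 sum of its Fourier coefficients: (1/(2π)) ∫_0^{2π} |f|^2 = Σ |c_n|^2.
Compute the left side: (1/(2π)) [∫_0^π 7^2 dx + ∫_π^{2π} (-1)^2 dx] = (1/(2π)) · (49π + 1π) = (49 + 1)/2 = 25.
So Σ_{n ∈ Z} |c_n|^2 = 25.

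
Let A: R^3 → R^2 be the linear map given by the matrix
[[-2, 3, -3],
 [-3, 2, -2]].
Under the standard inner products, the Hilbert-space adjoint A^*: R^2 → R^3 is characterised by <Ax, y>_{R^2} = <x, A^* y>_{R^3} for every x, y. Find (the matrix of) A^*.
A^* = A^T =
[[-2, -3],
 [3, 2],
 [-3, -2]]

For real matrices with standard dot products, the defining identity <Ax, y> = <x, A^* y> gives (Ax)^T y = x^T (A^*) y, i.e. x^T A^T y = x^T (A^*) y. Since this holds for all x, y, we must have A^* = A^T. Therefore
A^* =
[[-2, -3],
 [3, 2],
 [-3, -2]].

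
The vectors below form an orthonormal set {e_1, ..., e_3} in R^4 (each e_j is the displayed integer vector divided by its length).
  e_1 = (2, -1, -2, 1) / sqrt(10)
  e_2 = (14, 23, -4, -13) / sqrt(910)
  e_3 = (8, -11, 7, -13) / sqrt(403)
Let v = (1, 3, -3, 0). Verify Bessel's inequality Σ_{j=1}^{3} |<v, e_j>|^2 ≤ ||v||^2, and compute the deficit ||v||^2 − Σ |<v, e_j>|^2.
Σ |<v, e_j>|^2 = 3834/217; ||v||^2 = 19; deficit = 289/217

Write each e_j = u_j / sqrt(<u_j, u_j>) where u_j is the displayed integer vector. Then <v, e_j> = <v, u_j> / sqrt(<u_j, u_j>), so |<v, e_j>|^2 = <v, u_j>^2 / <u_j, u_j>.
Coefficients: <v, e_1> = 5/sqrt(10), <v, e_2> = 95/sqrt(910), <v, e_3> = -46/sqrt(403).
Square and sum: Σ |<v, e_j>|^2 = 3834/217.
Compute ||v||^2 = v·v = 19.
Deficit = 19 − 3834/217 = 289/217 ≥ 0, confirming Bessel's inequality. (The deficit equals ||v − Σ <v,e_j> e_j||^2, the squared distance from v to span{e_j}.)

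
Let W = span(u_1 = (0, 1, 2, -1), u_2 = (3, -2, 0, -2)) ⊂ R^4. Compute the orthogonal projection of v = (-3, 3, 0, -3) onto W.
proj_W(v) = (-27/17, 35/17, 2, 1/17)

Set up U = [u_1 | ... | u_2] ∈ R^(4×2). The projector onto W = col(U) is P = U (U^T U)^(-1) U^T.
Compute U^T U =
  [6, 0]
  [0, 17],
and U^T v = (6, -9).
Solve U^T U · c = U^T v for the coefficients: c = (1, -9/17). The projection is proj_W(v) = U c.
Check: (v - proj_W(v)) · u_1 = 0  (should be 0).
Check: (v - proj_W(v)) · u_2 = 0  (should be 0).
Result: proj_W(v) = (-27/17, 35/17, 2, 1/17).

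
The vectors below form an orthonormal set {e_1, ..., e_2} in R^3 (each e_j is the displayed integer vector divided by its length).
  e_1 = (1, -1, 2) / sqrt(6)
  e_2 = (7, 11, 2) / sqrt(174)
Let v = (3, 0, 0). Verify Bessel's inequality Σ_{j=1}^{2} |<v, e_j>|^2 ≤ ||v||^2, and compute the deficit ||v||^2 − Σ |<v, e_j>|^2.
Σ |<v, e_j>|^2 = 117/29; ||v||^2 = 9; deficit = 144/29

Write each e_j = u_j / sqrt(<u_j, u_j>) where u_j is the displayed integer vector. Then <v, e_j> = <v, u_j> / sqrt(<u_j, u_j>), so |<v, e_j>|^2 = <v, u_j>^2 / <u_j, u_j>.
Coefficients: <v, e_1> = 3/sqrt(6), <v, e_2> = 21/sqrt(174).
Square and sum: Σ |<v, e_j>|^2 = 117/29.
Compute ||v||^2 = v·v = 9.
Deficit = 9 − 117/29 = 144/29 ≥ 0, confirming Bessel's inequality. (The deficit equals ||v − Σ <v,e_j> e_j||^2, the squared distance from v to span{e_j}.)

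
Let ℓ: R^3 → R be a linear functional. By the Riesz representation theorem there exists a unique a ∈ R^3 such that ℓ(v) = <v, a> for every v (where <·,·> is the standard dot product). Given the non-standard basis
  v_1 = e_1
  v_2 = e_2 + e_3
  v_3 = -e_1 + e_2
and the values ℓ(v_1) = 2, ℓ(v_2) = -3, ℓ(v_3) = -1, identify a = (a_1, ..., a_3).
a = (2, 1, -4)

Write a = (a_1, ..., a_3) in the standard basis. For each basis vector v_i, ℓ(v_i) = <v_i, a> is a linear equation in the a_j's. Collect the n equations into a matrix system V a = ℓ, where row i of V is v_i (expressed in the standard basis). Since V is invertible (lower-triangular with 1s on the diagonal, up to permutation), solve by back-substitution:
  V =
[[1, 0, 0],
 [0, 1, 1],
 [-1, 1, 0]]
  V a = (2, -3, -1)
Solving gives a = (2, 1, -4).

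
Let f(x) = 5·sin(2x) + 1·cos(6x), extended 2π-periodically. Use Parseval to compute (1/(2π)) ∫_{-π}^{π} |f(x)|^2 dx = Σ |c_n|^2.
Σ |c_n|^2 = 13

Expand |f|^2 and use orthogonality of {sin(nx), cos(mx)} on [-π, π]:
  ∫_{-π}^{π} sin(nx)^2 dx = π, ∫ cos(mx)^2 dx = π, and cross terms integrate to 0.
So ∫_{-π}^{π} f(x)^2 dx = 5^2 · π + 1^2 · π = (25 + 1)π.
Divide by 2π: (25 + 1)/2 = 13.
By Parseval, this equals Σ |c_n|^2.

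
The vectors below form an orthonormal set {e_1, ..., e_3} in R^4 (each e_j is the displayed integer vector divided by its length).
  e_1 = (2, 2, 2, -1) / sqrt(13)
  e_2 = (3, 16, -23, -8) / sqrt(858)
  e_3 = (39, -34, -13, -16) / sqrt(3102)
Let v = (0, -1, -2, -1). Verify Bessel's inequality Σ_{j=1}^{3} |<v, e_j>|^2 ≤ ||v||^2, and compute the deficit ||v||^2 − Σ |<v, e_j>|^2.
Σ |<v, e_j>|^2 = 257/47; ||v||^2 = 6; deficit = 25/47

Write each e_j = u_j / sqrt(<u_j, u_j>) where u_j is the displayed integer vector. Then <v, e_j> = <v, u_j> / sqrt(<u_j, u_j>), so |<v, e_j>|^2 = <v, u_j>^2 / <u_j, u_j>.
Coefficients: <v, e_1> = -5/sqrt(13), <v, e_2> = 38/sqrt(858), <v, e_3> = 76/sqrt(3102).
Square and sum: Σ |<v, e_j>|^2 = 257/47.
Compute ||v||^2 = v·v = 6.
Deficit = 6 − 257/47 = 25/47 ≥ 0, confirming Bessel's inequality. (The deficit equals ||v − Σ <v,e_j> e_j||^2, the squared distance from v to span{e_j}.)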